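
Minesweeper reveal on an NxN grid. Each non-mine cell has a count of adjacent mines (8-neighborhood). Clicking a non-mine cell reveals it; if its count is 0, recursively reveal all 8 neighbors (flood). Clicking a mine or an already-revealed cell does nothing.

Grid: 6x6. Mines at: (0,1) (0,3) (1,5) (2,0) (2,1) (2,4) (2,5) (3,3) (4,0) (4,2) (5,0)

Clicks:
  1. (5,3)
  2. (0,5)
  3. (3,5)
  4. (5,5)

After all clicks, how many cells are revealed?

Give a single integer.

Click 1 (5,3) count=1: revealed 1 new [(5,3)] -> total=1
Click 2 (0,5) count=1: revealed 1 new [(0,5)] -> total=2
Click 3 (3,5) count=2: revealed 1 new [(3,5)] -> total=3
Click 4 (5,5) count=0: revealed 6 new [(3,4) (4,3) (4,4) (4,5) (5,4) (5,5)] -> total=9

Answer: 9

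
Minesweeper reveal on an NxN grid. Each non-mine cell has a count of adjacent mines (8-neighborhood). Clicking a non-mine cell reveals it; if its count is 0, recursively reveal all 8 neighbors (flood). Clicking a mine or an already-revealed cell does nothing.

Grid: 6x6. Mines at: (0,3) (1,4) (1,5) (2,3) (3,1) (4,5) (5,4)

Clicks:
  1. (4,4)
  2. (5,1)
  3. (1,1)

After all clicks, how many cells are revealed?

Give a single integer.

Click 1 (4,4) count=2: revealed 1 new [(4,4)] -> total=1
Click 2 (5,1) count=0: revealed 8 new [(4,0) (4,1) (4,2) (4,3) (5,0) (5,1) (5,2) (5,3)] -> total=9
Click 3 (1,1) count=0: revealed 9 new [(0,0) (0,1) (0,2) (1,0) (1,1) (1,2) (2,0) (2,1) (2,2)] -> total=18

Answer: 18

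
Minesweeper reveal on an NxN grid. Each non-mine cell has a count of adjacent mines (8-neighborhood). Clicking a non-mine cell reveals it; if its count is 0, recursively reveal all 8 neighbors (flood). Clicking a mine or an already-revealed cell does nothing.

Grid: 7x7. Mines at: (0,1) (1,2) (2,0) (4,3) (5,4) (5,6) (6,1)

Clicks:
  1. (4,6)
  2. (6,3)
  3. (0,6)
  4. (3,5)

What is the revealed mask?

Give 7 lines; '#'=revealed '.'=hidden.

Click 1 (4,6) count=1: revealed 1 new [(4,6)] -> total=1
Click 2 (6,3) count=1: revealed 1 new [(6,3)] -> total=2
Click 3 (0,6) count=0: revealed 18 new [(0,3) (0,4) (0,5) (0,6) (1,3) (1,4) (1,5) (1,6) (2,3) (2,4) (2,5) (2,6) (3,3) (3,4) (3,5) (3,6) (4,4) (4,5)] -> total=20
Click 4 (3,5) count=0: revealed 0 new [(none)] -> total=20

Answer: ...####
...####
...####
...####
....###
.......
...#...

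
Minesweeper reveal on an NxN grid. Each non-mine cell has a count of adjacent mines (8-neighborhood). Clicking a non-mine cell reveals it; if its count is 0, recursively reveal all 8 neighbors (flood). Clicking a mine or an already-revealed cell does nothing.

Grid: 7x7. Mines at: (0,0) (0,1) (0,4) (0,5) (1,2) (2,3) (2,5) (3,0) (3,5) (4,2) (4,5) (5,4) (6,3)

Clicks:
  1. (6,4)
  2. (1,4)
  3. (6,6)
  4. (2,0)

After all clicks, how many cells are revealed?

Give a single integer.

Answer: 7

Derivation:
Click 1 (6,4) count=2: revealed 1 new [(6,4)] -> total=1
Click 2 (1,4) count=4: revealed 1 new [(1,4)] -> total=2
Click 3 (6,6) count=0: revealed 4 new [(5,5) (5,6) (6,5) (6,6)] -> total=6
Click 4 (2,0) count=1: revealed 1 new [(2,0)] -> total=7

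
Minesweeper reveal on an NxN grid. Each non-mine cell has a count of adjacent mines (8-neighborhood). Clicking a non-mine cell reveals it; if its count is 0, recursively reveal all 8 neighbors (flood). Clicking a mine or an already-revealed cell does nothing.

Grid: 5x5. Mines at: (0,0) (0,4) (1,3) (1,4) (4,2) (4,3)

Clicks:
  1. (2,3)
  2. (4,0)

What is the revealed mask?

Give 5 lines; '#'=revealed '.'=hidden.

Click 1 (2,3) count=2: revealed 1 new [(2,3)] -> total=1
Click 2 (4,0) count=0: revealed 11 new [(1,0) (1,1) (1,2) (2,0) (2,1) (2,2) (3,0) (3,1) (3,2) (4,0) (4,1)] -> total=12

Answer: .....
###..
####.
###..
##...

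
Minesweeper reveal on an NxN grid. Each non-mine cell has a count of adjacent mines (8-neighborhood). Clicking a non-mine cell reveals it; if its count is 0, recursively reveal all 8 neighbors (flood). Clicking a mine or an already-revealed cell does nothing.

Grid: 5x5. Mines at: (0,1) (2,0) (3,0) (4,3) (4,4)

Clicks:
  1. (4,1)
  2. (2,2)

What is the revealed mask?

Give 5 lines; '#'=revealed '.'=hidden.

Click 1 (4,1) count=1: revealed 1 new [(4,1)] -> total=1
Click 2 (2,2) count=0: revealed 15 new [(0,2) (0,3) (0,4) (1,1) (1,2) (1,3) (1,4) (2,1) (2,2) (2,3) (2,4) (3,1) (3,2) (3,3) (3,4)] -> total=16

Answer: ..###
.####
.####
.####
.#...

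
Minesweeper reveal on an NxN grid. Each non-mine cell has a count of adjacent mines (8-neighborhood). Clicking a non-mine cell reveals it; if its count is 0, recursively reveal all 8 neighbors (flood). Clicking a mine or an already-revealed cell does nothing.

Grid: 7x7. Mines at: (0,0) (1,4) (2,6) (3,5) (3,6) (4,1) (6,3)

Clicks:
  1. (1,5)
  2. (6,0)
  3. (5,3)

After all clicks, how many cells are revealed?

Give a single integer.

Answer: 8

Derivation:
Click 1 (1,5) count=2: revealed 1 new [(1,5)] -> total=1
Click 2 (6,0) count=0: revealed 6 new [(5,0) (5,1) (5,2) (6,0) (6,1) (6,2)] -> total=7
Click 3 (5,3) count=1: revealed 1 new [(5,3)] -> total=8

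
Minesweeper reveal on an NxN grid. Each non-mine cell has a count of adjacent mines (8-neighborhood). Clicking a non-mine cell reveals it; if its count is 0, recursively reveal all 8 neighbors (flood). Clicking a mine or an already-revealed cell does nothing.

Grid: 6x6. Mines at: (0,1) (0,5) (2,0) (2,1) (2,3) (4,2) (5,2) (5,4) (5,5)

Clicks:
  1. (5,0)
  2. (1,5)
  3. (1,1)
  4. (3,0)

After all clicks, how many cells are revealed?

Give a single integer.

Click 1 (5,0) count=0: revealed 6 new [(3,0) (3,1) (4,0) (4,1) (5,0) (5,1)] -> total=6
Click 2 (1,5) count=1: revealed 1 new [(1,5)] -> total=7
Click 3 (1,1) count=3: revealed 1 new [(1,1)] -> total=8
Click 4 (3,0) count=2: revealed 0 new [(none)] -> total=8

Answer: 8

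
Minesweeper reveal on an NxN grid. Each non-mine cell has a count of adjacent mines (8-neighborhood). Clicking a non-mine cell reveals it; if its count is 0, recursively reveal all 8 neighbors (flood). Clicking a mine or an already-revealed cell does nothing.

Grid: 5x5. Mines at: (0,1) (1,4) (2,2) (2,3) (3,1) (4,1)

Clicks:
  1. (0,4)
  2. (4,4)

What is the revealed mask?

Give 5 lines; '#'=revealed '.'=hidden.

Click 1 (0,4) count=1: revealed 1 new [(0,4)] -> total=1
Click 2 (4,4) count=0: revealed 6 new [(3,2) (3,3) (3,4) (4,2) (4,3) (4,4)] -> total=7

Answer: ....#
.....
.....
..###
..###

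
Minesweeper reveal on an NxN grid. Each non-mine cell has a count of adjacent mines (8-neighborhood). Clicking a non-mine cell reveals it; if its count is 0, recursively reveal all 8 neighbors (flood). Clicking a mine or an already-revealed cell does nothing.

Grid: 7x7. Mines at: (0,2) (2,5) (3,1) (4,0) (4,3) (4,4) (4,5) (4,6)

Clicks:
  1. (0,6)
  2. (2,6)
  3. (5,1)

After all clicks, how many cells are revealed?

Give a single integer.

Answer: 10

Derivation:
Click 1 (0,6) count=0: revealed 8 new [(0,3) (0,4) (0,5) (0,6) (1,3) (1,4) (1,5) (1,6)] -> total=8
Click 2 (2,6) count=1: revealed 1 new [(2,6)] -> total=9
Click 3 (5,1) count=1: revealed 1 new [(5,1)] -> total=10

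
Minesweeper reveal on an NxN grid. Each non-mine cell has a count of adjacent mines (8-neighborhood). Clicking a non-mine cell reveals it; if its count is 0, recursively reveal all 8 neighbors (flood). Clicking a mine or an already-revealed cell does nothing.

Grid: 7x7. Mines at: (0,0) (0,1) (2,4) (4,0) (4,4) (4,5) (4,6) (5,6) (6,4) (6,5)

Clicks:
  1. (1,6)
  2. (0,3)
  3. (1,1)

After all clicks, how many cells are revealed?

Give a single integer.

Answer: 15

Derivation:
Click 1 (1,6) count=0: revealed 14 new [(0,2) (0,3) (0,4) (0,5) (0,6) (1,2) (1,3) (1,4) (1,5) (1,6) (2,5) (2,6) (3,5) (3,6)] -> total=14
Click 2 (0,3) count=0: revealed 0 new [(none)] -> total=14
Click 3 (1,1) count=2: revealed 1 new [(1,1)] -> total=15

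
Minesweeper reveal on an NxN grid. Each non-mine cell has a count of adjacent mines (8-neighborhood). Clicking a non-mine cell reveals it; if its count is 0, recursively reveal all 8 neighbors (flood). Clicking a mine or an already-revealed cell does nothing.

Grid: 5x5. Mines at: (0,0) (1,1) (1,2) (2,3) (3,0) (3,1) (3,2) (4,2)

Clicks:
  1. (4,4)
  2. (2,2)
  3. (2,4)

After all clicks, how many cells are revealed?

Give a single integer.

Answer: 6

Derivation:
Click 1 (4,4) count=0: revealed 4 new [(3,3) (3,4) (4,3) (4,4)] -> total=4
Click 2 (2,2) count=5: revealed 1 new [(2,2)] -> total=5
Click 3 (2,4) count=1: revealed 1 new [(2,4)] -> total=6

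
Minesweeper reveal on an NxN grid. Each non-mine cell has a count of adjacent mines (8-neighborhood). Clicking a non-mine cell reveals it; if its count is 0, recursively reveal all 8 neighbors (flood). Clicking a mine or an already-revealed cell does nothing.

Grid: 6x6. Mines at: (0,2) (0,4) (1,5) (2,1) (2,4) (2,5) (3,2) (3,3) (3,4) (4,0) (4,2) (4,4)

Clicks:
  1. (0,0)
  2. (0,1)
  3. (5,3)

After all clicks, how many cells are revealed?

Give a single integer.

Answer: 5

Derivation:
Click 1 (0,0) count=0: revealed 4 new [(0,0) (0,1) (1,0) (1,1)] -> total=4
Click 2 (0,1) count=1: revealed 0 new [(none)] -> total=4
Click 3 (5,3) count=2: revealed 1 new [(5,3)] -> total=5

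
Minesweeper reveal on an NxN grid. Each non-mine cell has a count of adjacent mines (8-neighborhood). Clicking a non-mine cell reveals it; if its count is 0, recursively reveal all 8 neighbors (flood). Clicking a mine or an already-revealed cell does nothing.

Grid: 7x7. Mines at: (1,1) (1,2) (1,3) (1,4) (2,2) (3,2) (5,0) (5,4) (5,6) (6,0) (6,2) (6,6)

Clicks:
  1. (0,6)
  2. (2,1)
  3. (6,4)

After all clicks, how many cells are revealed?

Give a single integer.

Click 1 (0,6) count=0: revealed 16 new [(0,5) (0,6) (1,5) (1,6) (2,3) (2,4) (2,5) (2,6) (3,3) (3,4) (3,5) (3,6) (4,3) (4,4) (4,5) (4,6)] -> total=16
Click 2 (2,1) count=4: revealed 1 new [(2,1)] -> total=17
Click 3 (6,4) count=1: revealed 1 new [(6,4)] -> total=18

Answer: 18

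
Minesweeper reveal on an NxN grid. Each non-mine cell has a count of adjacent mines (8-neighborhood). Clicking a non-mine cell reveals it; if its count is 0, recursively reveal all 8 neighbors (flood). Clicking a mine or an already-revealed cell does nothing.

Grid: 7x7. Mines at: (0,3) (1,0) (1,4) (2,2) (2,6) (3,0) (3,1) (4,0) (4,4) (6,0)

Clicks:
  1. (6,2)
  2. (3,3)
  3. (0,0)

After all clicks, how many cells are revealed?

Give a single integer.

Answer: 21

Derivation:
Click 1 (6,2) count=0: revealed 19 new [(3,5) (3,6) (4,1) (4,2) (4,3) (4,5) (4,6) (5,1) (5,2) (5,3) (5,4) (5,5) (5,6) (6,1) (6,2) (6,3) (6,4) (6,5) (6,6)] -> total=19
Click 2 (3,3) count=2: revealed 1 new [(3,3)] -> total=20
Click 3 (0,0) count=1: revealed 1 new [(0,0)] -> total=21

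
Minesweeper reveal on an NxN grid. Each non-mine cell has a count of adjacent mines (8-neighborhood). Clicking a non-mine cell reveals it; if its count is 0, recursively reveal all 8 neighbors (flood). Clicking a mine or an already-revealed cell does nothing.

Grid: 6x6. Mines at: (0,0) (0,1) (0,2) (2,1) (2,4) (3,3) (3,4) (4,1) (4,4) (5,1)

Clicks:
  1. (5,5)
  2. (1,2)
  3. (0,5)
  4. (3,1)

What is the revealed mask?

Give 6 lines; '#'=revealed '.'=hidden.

Answer: ...###
..####
......
.#....
......
.....#

Derivation:
Click 1 (5,5) count=1: revealed 1 new [(5,5)] -> total=1
Click 2 (1,2) count=3: revealed 1 new [(1,2)] -> total=2
Click 3 (0,5) count=0: revealed 6 new [(0,3) (0,4) (0,5) (1,3) (1,4) (1,5)] -> total=8
Click 4 (3,1) count=2: revealed 1 new [(3,1)] -> total=9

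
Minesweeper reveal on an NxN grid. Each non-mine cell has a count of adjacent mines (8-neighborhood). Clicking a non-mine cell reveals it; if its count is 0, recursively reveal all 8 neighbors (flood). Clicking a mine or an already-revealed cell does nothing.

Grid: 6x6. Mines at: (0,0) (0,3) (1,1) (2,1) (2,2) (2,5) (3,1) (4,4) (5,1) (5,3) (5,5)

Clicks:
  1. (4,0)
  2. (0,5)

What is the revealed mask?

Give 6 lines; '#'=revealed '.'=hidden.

Answer: ....##
....##
......
......
#.....
......

Derivation:
Click 1 (4,0) count=2: revealed 1 new [(4,0)] -> total=1
Click 2 (0,5) count=0: revealed 4 new [(0,4) (0,5) (1,4) (1,5)] -> total=5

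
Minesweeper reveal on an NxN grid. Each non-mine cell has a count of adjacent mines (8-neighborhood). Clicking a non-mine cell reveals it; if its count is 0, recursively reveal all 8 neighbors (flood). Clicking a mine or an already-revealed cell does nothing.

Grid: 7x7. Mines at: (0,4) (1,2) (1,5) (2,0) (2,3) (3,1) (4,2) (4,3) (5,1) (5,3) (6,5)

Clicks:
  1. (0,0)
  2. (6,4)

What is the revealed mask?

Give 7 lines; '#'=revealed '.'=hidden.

Answer: ##.....
##.....
.......
.......
.......
.......
....#..

Derivation:
Click 1 (0,0) count=0: revealed 4 new [(0,0) (0,1) (1,0) (1,1)] -> total=4
Click 2 (6,4) count=2: revealed 1 new [(6,4)] -> total=5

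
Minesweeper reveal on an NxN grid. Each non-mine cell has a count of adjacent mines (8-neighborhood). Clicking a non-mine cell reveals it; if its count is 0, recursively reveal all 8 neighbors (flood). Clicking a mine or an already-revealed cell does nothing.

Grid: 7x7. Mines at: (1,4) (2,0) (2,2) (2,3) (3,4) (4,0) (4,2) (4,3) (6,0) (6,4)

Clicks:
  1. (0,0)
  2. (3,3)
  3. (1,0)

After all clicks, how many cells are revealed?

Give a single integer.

Answer: 9

Derivation:
Click 1 (0,0) count=0: revealed 8 new [(0,0) (0,1) (0,2) (0,3) (1,0) (1,1) (1,2) (1,3)] -> total=8
Click 2 (3,3) count=5: revealed 1 new [(3,3)] -> total=9
Click 3 (1,0) count=1: revealed 0 new [(none)] -> total=9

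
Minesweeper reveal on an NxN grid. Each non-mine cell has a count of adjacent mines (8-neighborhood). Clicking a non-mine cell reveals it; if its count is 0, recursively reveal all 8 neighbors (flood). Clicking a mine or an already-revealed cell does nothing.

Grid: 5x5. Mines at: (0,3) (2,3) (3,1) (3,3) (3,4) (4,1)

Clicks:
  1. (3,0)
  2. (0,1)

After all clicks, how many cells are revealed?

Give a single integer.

Click 1 (3,0) count=2: revealed 1 new [(3,0)] -> total=1
Click 2 (0,1) count=0: revealed 9 new [(0,0) (0,1) (0,2) (1,0) (1,1) (1,2) (2,0) (2,1) (2,2)] -> total=10

Answer: 10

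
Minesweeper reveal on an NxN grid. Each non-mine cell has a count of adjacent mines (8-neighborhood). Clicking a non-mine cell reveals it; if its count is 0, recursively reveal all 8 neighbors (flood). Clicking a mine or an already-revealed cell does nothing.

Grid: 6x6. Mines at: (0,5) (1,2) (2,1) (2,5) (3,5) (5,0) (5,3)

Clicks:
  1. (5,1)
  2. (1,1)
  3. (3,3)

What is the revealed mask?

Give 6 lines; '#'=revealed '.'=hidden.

Answer: ......
.#....
..###.
..###.
..###.
.#....

Derivation:
Click 1 (5,1) count=1: revealed 1 new [(5,1)] -> total=1
Click 2 (1,1) count=2: revealed 1 new [(1,1)] -> total=2
Click 3 (3,3) count=0: revealed 9 new [(2,2) (2,3) (2,4) (3,2) (3,3) (3,4) (4,2) (4,3) (4,4)] -> total=11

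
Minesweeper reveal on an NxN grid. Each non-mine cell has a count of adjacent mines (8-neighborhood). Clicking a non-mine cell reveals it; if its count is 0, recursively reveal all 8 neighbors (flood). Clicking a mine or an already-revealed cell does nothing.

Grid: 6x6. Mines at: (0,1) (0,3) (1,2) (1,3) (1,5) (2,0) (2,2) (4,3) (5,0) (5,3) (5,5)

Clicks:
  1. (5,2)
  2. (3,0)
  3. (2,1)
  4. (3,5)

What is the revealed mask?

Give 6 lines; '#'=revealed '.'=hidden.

Click 1 (5,2) count=2: revealed 1 new [(5,2)] -> total=1
Click 2 (3,0) count=1: revealed 1 new [(3,0)] -> total=2
Click 3 (2,1) count=3: revealed 1 new [(2,1)] -> total=3
Click 4 (3,5) count=0: revealed 6 new [(2,4) (2,5) (3,4) (3,5) (4,4) (4,5)] -> total=9

Answer: ......
......
.#..##
#...##
....##
..#...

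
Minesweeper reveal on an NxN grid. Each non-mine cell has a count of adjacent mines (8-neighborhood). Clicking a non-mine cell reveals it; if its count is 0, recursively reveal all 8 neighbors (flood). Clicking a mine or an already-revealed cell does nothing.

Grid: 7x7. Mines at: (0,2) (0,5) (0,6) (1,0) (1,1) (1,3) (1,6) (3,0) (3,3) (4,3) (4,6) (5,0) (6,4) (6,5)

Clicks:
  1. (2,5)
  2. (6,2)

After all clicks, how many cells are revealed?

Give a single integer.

Click 1 (2,5) count=1: revealed 1 new [(2,5)] -> total=1
Click 2 (6,2) count=0: revealed 6 new [(5,1) (5,2) (5,3) (6,1) (6,2) (6,3)] -> total=7

Answer: 7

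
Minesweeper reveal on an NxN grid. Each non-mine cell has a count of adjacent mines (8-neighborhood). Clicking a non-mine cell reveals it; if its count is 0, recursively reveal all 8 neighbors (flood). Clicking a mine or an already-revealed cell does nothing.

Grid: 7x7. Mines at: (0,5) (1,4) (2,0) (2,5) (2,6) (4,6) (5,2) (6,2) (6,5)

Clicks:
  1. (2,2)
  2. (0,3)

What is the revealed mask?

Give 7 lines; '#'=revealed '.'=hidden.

Answer: ####...
####...
.####..
.#####.
.#####.
...###.
.......

Derivation:
Click 1 (2,2) count=0: revealed 25 new [(0,0) (0,1) (0,2) (0,3) (1,0) (1,1) (1,2) (1,3) (2,1) (2,2) (2,3) (2,4) (3,1) (3,2) (3,3) (3,4) (3,5) (4,1) (4,2) (4,3) (4,4) (4,5) (5,3) (5,4) (5,5)] -> total=25
Click 2 (0,3) count=1: revealed 0 new [(none)] -> total=25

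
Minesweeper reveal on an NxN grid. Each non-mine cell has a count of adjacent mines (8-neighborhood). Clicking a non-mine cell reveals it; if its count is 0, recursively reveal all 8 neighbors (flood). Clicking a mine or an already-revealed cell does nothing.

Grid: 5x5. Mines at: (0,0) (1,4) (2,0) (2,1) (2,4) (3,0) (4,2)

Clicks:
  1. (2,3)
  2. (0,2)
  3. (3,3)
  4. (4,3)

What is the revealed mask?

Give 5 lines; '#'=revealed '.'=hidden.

Answer: .###.
.###.
...#.
...#.
...#.

Derivation:
Click 1 (2,3) count=2: revealed 1 new [(2,3)] -> total=1
Click 2 (0,2) count=0: revealed 6 new [(0,1) (0,2) (0,3) (1,1) (1,2) (1,3)] -> total=7
Click 3 (3,3) count=2: revealed 1 new [(3,3)] -> total=8
Click 4 (4,3) count=1: revealed 1 new [(4,3)] -> total=9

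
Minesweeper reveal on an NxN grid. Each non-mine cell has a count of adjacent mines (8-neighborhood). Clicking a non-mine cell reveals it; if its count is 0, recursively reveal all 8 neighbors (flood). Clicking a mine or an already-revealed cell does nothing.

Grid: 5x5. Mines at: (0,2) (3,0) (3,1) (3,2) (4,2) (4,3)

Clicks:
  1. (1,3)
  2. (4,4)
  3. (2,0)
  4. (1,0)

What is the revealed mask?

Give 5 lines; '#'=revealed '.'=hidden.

Click 1 (1,3) count=1: revealed 1 new [(1,3)] -> total=1
Click 2 (4,4) count=1: revealed 1 new [(4,4)] -> total=2
Click 3 (2,0) count=2: revealed 1 new [(2,0)] -> total=3
Click 4 (1,0) count=0: revealed 5 new [(0,0) (0,1) (1,0) (1,1) (2,1)] -> total=8

Answer: ##...
##.#.
##...
.....
....#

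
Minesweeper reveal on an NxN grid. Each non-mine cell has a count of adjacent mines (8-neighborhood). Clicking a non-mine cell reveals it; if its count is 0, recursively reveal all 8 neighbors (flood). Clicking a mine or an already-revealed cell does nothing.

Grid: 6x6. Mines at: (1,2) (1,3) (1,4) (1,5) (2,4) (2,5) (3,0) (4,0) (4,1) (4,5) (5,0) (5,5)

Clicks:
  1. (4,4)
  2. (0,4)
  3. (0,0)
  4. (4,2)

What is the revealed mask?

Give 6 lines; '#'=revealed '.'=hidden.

Answer: ##..#.
##....
##....
......
..#.#.
......

Derivation:
Click 1 (4,4) count=2: revealed 1 new [(4,4)] -> total=1
Click 2 (0,4) count=3: revealed 1 new [(0,4)] -> total=2
Click 3 (0,0) count=0: revealed 6 new [(0,0) (0,1) (1,0) (1,1) (2,0) (2,1)] -> total=8
Click 4 (4,2) count=1: revealed 1 new [(4,2)] -> total=9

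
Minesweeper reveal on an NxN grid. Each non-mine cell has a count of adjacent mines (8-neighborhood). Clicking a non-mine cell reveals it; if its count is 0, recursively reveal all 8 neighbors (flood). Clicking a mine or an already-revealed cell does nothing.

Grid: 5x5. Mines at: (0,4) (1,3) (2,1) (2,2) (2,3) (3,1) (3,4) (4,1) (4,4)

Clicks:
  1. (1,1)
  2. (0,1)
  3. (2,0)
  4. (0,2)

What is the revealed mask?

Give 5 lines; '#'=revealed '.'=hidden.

Click 1 (1,1) count=2: revealed 1 new [(1,1)] -> total=1
Click 2 (0,1) count=0: revealed 5 new [(0,0) (0,1) (0,2) (1,0) (1,2)] -> total=6
Click 3 (2,0) count=2: revealed 1 new [(2,0)] -> total=7
Click 4 (0,2) count=1: revealed 0 new [(none)] -> total=7

Answer: ###..
###..
#....
.....
.....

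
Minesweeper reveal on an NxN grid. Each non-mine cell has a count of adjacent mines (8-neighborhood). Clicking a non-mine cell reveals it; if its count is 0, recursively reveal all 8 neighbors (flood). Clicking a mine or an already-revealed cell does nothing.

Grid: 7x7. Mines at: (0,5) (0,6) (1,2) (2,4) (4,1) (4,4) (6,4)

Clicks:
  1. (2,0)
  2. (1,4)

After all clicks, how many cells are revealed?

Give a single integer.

Answer: 9

Derivation:
Click 1 (2,0) count=0: revealed 8 new [(0,0) (0,1) (1,0) (1,1) (2,0) (2,1) (3,0) (3,1)] -> total=8
Click 2 (1,4) count=2: revealed 1 new [(1,4)] -> total=9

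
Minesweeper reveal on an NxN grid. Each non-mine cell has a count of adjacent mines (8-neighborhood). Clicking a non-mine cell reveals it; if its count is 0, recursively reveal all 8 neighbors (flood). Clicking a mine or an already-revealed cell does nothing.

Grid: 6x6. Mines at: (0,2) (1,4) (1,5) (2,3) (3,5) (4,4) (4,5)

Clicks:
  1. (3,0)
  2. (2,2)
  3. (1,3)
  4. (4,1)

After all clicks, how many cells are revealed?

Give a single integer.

Answer: 21

Derivation:
Click 1 (3,0) count=0: revealed 20 new [(0,0) (0,1) (1,0) (1,1) (1,2) (2,0) (2,1) (2,2) (3,0) (3,1) (3,2) (3,3) (4,0) (4,1) (4,2) (4,3) (5,0) (5,1) (5,2) (5,3)] -> total=20
Click 2 (2,2) count=1: revealed 0 new [(none)] -> total=20
Click 3 (1,3) count=3: revealed 1 new [(1,3)] -> total=21
Click 4 (4,1) count=0: revealed 0 new [(none)] -> total=21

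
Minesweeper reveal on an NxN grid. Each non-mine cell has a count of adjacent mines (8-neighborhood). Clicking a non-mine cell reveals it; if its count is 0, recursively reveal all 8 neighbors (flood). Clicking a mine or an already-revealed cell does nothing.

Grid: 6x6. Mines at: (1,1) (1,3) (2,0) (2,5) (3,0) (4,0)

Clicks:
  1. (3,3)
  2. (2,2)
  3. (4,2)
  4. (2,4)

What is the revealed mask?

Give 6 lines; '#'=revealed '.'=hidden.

Click 1 (3,3) count=0: revealed 19 new [(2,1) (2,2) (2,3) (2,4) (3,1) (3,2) (3,3) (3,4) (3,5) (4,1) (4,2) (4,3) (4,4) (4,5) (5,1) (5,2) (5,3) (5,4) (5,5)] -> total=19
Click 2 (2,2) count=2: revealed 0 new [(none)] -> total=19
Click 3 (4,2) count=0: revealed 0 new [(none)] -> total=19
Click 4 (2,4) count=2: revealed 0 new [(none)] -> total=19

Answer: ......
......
.####.
.#####
.#####
.#####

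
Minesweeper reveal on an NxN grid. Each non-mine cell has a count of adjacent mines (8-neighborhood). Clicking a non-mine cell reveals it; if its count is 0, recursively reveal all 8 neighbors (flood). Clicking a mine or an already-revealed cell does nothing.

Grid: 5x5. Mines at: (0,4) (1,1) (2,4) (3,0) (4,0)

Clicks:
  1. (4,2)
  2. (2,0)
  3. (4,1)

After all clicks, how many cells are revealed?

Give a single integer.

Answer: 12

Derivation:
Click 1 (4,2) count=0: revealed 11 new [(2,1) (2,2) (2,3) (3,1) (3,2) (3,3) (3,4) (4,1) (4,2) (4,3) (4,4)] -> total=11
Click 2 (2,0) count=2: revealed 1 new [(2,0)] -> total=12
Click 3 (4,1) count=2: revealed 0 new [(none)] -> total=12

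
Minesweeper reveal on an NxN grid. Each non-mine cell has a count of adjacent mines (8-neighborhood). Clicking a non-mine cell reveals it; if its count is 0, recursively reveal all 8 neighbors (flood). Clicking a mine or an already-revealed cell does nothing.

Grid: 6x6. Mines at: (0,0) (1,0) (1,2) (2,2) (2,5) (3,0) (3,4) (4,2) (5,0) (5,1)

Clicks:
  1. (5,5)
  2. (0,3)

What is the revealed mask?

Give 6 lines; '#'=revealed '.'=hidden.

Answer: ...#..
......
......
......
...###
...###

Derivation:
Click 1 (5,5) count=0: revealed 6 new [(4,3) (4,4) (4,5) (5,3) (5,4) (5,5)] -> total=6
Click 2 (0,3) count=1: revealed 1 new [(0,3)] -> total=7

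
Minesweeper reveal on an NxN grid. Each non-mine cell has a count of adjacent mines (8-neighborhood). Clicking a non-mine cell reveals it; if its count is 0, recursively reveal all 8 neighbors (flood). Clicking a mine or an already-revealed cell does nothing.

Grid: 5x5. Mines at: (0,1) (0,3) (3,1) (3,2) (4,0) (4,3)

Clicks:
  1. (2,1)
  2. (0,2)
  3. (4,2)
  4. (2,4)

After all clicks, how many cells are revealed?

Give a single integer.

Answer: 9

Derivation:
Click 1 (2,1) count=2: revealed 1 new [(2,1)] -> total=1
Click 2 (0,2) count=2: revealed 1 new [(0,2)] -> total=2
Click 3 (4,2) count=3: revealed 1 new [(4,2)] -> total=3
Click 4 (2,4) count=0: revealed 6 new [(1,3) (1,4) (2,3) (2,4) (3,3) (3,4)] -> total=9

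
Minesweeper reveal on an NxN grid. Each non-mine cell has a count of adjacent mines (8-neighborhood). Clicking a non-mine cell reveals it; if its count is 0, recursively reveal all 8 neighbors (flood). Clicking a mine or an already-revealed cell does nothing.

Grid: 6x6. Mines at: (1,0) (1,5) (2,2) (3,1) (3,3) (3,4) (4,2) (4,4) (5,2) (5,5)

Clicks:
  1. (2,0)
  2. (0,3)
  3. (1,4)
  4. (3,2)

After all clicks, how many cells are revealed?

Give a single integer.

Answer: 10

Derivation:
Click 1 (2,0) count=2: revealed 1 new [(2,0)] -> total=1
Click 2 (0,3) count=0: revealed 8 new [(0,1) (0,2) (0,3) (0,4) (1,1) (1,2) (1,3) (1,4)] -> total=9
Click 3 (1,4) count=1: revealed 0 new [(none)] -> total=9
Click 4 (3,2) count=4: revealed 1 new [(3,2)] -> total=10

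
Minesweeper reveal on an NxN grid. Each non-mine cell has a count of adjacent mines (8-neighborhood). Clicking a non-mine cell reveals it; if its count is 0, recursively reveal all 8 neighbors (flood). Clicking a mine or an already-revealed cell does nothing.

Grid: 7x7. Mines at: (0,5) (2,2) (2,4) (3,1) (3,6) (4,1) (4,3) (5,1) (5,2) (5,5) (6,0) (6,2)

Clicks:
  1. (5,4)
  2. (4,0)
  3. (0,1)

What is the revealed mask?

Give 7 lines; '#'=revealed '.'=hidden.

Answer: #####..
#####..
##.....
.......
#......
....#..
.......

Derivation:
Click 1 (5,4) count=2: revealed 1 new [(5,4)] -> total=1
Click 2 (4,0) count=3: revealed 1 new [(4,0)] -> total=2
Click 3 (0,1) count=0: revealed 12 new [(0,0) (0,1) (0,2) (0,3) (0,4) (1,0) (1,1) (1,2) (1,3) (1,4) (2,0) (2,1)] -> total=14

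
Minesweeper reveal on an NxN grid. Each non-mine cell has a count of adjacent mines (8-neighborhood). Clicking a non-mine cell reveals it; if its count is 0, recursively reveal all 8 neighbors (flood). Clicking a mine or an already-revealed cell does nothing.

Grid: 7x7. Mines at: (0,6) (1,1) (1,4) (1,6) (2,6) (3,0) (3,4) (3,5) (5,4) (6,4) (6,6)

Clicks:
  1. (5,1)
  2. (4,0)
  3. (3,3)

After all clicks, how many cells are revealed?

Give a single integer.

Click 1 (5,1) count=0: revealed 18 new [(2,1) (2,2) (2,3) (3,1) (3,2) (3,3) (4,0) (4,1) (4,2) (4,3) (5,0) (5,1) (5,2) (5,3) (6,0) (6,1) (6,2) (6,3)] -> total=18
Click 2 (4,0) count=1: revealed 0 new [(none)] -> total=18
Click 3 (3,3) count=1: revealed 0 new [(none)] -> total=18

Answer: 18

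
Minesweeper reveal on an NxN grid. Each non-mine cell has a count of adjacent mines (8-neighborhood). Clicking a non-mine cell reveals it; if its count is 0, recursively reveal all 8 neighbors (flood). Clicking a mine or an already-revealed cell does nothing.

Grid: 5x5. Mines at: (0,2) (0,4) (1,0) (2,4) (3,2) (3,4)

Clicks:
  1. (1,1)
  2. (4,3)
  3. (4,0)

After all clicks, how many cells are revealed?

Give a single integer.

Click 1 (1,1) count=2: revealed 1 new [(1,1)] -> total=1
Click 2 (4,3) count=2: revealed 1 new [(4,3)] -> total=2
Click 3 (4,0) count=0: revealed 6 new [(2,0) (2,1) (3,0) (3,1) (4,0) (4,1)] -> total=8

Answer: 8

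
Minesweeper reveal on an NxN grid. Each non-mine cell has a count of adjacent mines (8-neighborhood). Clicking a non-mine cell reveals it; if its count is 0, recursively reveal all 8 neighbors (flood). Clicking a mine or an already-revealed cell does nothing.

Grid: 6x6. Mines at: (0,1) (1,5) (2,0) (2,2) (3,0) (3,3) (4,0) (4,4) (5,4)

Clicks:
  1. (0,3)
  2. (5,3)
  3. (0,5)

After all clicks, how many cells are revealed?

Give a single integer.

Click 1 (0,3) count=0: revealed 6 new [(0,2) (0,3) (0,4) (1,2) (1,3) (1,4)] -> total=6
Click 2 (5,3) count=2: revealed 1 new [(5,3)] -> total=7
Click 3 (0,5) count=1: revealed 1 new [(0,5)] -> total=8

Answer: 8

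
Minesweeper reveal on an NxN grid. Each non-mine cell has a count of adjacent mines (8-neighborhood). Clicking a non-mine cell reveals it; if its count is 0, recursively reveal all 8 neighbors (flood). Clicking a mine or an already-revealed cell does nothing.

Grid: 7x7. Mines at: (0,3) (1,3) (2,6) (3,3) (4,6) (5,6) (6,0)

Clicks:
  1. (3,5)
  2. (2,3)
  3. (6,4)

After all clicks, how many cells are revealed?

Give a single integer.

Answer: 31

Derivation:
Click 1 (3,5) count=2: revealed 1 new [(3,5)] -> total=1
Click 2 (2,3) count=2: revealed 1 new [(2,3)] -> total=2
Click 3 (6,4) count=0: revealed 29 new [(0,0) (0,1) (0,2) (1,0) (1,1) (1,2) (2,0) (2,1) (2,2) (3,0) (3,1) (3,2) (4,0) (4,1) (4,2) (4,3) (4,4) (4,5) (5,0) (5,1) (5,2) (5,3) (5,4) (5,5) (6,1) (6,2) (6,3) (6,4) (6,5)] -> total=31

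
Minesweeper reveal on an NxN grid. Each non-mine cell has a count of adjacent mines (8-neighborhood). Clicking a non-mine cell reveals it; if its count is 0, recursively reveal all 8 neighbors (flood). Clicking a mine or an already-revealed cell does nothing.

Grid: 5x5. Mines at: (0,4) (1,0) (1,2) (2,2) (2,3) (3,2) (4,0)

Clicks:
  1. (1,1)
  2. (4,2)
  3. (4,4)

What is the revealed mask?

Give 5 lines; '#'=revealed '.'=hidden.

Click 1 (1,1) count=3: revealed 1 new [(1,1)] -> total=1
Click 2 (4,2) count=1: revealed 1 new [(4,2)] -> total=2
Click 3 (4,4) count=0: revealed 4 new [(3,3) (3,4) (4,3) (4,4)] -> total=6

Answer: .....
.#...
.....
...##
..###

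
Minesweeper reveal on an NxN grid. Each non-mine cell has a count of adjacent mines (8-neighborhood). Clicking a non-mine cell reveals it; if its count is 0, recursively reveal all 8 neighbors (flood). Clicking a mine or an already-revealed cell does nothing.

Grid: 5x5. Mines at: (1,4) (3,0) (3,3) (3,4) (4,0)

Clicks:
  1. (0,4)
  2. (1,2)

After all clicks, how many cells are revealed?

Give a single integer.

Answer: 13

Derivation:
Click 1 (0,4) count=1: revealed 1 new [(0,4)] -> total=1
Click 2 (1,2) count=0: revealed 12 new [(0,0) (0,1) (0,2) (0,3) (1,0) (1,1) (1,2) (1,3) (2,0) (2,1) (2,2) (2,3)] -> total=13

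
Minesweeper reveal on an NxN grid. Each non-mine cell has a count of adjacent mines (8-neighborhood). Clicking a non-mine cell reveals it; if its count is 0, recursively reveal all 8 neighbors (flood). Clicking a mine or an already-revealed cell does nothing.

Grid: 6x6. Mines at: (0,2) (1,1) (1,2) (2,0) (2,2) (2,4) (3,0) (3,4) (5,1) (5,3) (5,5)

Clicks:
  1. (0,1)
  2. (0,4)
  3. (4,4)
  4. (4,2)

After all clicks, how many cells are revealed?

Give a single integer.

Click 1 (0,1) count=3: revealed 1 new [(0,1)] -> total=1
Click 2 (0,4) count=0: revealed 6 new [(0,3) (0,4) (0,5) (1,3) (1,4) (1,5)] -> total=7
Click 3 (4,4) count=3: revealed 1 new [(4,4)] -> total=8
Click 4 (4,2) count=2: revealed 1 new [(4,2)] -> total=9

Answer: 9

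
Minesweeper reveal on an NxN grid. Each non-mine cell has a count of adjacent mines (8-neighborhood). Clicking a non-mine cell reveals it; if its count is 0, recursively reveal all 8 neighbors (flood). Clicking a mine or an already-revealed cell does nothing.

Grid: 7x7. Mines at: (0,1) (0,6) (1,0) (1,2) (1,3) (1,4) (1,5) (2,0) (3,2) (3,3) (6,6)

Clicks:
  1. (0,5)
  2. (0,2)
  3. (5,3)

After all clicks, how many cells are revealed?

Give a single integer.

Answer: 30

Derivation:
Click 1 (0,5) count=3: revealed 1 new [(0,5)] -> total=1
Click 2 (0,2) count=3: revealed 1 new [(0,2)] -> total=2
Click 3 (5,3) count=0: revealed 28 new [(2,4) (2,5) (2,6) (3,0) (3,1) (3,4) (3,5) (3,6) (4,0) (4,1) (4,2) (4,3) (4,4) (4,5) (4,6) (5,0) (5,1) (5,2) (5,3) (5,4) (5,5) (5,6) (6,0) (6,1) (6,2) (6,3) (6,4) (6,5)] -> total=30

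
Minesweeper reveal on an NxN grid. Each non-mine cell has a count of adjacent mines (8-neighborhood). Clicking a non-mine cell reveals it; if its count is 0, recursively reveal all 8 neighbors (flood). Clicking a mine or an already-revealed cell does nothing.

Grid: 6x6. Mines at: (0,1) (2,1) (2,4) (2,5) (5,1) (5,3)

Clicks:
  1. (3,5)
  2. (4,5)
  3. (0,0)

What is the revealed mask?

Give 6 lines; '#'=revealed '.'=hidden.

Answer: #.....
......
......
....##
....##
....##

Derivation:
Click 1 (3,5) count=2: revealed 1 new [(3,5)] -> total=1
Click 2 (4,5) count=0: revealed 5 new [(3,4) (4,4) (4,5) (5,4) (5,5)] -> total=6
Click 3 (0,0) count=1: revealed 1 new [(0,0)] -> total=7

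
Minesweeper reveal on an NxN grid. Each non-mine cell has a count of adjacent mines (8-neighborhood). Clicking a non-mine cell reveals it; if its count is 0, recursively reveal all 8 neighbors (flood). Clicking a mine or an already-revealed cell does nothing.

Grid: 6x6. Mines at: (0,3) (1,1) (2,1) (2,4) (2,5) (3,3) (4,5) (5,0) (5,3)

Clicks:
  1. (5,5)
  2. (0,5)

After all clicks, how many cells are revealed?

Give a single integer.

Answer: 5

Derivation:
Click 1 (5,5) count=1: revealed 1 new [(5,5)] -> total=1
Click 2 (0,5) count=0: revealed 4 new [(0,4) (0,5) (1,4) (1,5)] -> total=5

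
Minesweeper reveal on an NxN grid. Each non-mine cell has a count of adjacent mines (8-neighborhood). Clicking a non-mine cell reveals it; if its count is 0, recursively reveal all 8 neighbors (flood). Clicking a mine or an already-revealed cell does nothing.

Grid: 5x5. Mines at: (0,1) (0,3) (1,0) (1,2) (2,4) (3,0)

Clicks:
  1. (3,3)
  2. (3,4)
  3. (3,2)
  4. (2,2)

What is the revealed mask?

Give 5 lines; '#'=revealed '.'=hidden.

Answer: .....
.....
.###.
.####
.####

Derivation:
Click 1 (3,3) count=1: revealed 1 new [(3,3)] -> total=1
Click 2 (3,4) count=1: revealed 1 new [(3,4)] -> total=2
Click 3 (3,2) count=0: revealed 9 new [(2,1) (2,2) (2,3) (3,1) (3,2) (4,1) (4,2) (4,3) (4,4)] -> total=11
Click 4 (2,2) count=1: revealed 0 new [(none)] -> total=11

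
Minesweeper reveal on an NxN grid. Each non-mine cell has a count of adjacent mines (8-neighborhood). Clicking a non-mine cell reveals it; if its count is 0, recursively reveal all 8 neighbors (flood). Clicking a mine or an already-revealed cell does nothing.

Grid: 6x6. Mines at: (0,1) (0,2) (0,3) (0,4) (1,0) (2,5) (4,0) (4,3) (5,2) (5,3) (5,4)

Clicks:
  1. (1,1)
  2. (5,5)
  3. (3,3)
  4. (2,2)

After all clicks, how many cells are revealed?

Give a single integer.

Answer: 13

Derivation:
Click 1 (1,1) count=3: revealed 1 new [(1,1)] -> total=1
Click 2 (5,5) count=1: revealed 1 new [(5,5)] -> total=2
Click 3 (3,3) count=1: revealed 1 new [(3,3)] -> total=3
Click 4 (2,2) count=0: revealed 10 new [(1,2) (1,3) (1,4) (2,1) (2,2) (2,3) (2,4) (3,1) (3,2) (3,4)] -> total=13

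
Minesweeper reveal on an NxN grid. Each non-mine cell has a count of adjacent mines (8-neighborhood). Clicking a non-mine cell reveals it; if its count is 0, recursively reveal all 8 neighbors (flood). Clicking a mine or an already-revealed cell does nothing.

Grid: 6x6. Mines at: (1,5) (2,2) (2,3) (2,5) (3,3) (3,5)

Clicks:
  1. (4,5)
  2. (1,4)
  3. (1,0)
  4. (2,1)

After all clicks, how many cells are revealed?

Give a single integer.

Click 1 (4,5) count=1: revealed 1 new [(4,5)] -> total=1
Click 2 (1,4) count=3: revealed 1 new [(1,4)] -> total=2
Click 3 (1,0) count=0: revealed 25 new [(0,0) (0,1) (0,2) (0,3) (0,4) (1,0) (1,1) (1,2) (1,3) (2,0) (2,1) (3,0) (3,1) (3,2) (4,0) (4,1) (4,2) (4,3) (4,4) (5,0) (5,1) (5,2) (5,3) (5,4) (5,5)] -> total=27
Click 4 (2,1) count=1: revealed 0 new [(none)] -> total=27

Answer: 27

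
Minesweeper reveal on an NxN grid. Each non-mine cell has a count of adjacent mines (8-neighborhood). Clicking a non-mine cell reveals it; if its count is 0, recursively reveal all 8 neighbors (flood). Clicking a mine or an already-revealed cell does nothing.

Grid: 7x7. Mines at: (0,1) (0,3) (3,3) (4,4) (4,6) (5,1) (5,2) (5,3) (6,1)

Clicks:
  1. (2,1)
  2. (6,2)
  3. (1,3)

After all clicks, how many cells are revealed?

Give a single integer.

Answer: 14

Derivation:
Click 1 (2,1) count=0: revealed 12 new [(1,0) (1,1) (1,2) (2,0) (2,1) (2,2) (3,0) (3,1) (3,2) (4,0) (4,1) (4,2)] -> total=12
Click 2 (6,2) count=4: revealed 1 new [(6,2)] -> total=13
Click 3 (1,3) count=1: revealed 1 new [(1,3)] -> total=14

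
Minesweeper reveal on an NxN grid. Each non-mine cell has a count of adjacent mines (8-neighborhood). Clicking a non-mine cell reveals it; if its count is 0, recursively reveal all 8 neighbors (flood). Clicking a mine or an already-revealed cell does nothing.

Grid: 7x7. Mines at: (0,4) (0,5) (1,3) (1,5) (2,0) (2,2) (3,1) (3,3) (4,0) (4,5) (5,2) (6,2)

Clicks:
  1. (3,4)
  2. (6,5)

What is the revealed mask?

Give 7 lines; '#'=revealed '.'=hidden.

Click 1 (3,4) count=2: revealed 1 new [(3,4)] -> total=1
Click 2 (6,5) count=0: revealed 8 new [(5,3) (5,4) (5,5) (5,6) (6,3) (6,4) (6,5) (6,6)] -> total=9

Answer: .......
.......
.......
....#..
.......
...####
...####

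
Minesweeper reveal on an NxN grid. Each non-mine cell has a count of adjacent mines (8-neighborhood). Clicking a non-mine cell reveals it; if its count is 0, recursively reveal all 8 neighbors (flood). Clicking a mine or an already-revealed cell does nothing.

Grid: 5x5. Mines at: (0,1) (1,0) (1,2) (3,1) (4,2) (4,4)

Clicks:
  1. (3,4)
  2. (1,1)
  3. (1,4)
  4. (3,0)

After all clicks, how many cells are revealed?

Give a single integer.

Click 1 (3,4) count=1: revealed 1 new [(3,4)] -> total=1
Click 2 (1,1) count=3: revealed 1 new [(1,1)] -> total=2
Click 3 (1,4) count=0: revealed 7 new [(0,3) (0,4) (1,3) (1,4) (2,3) (2,4) (3,3)] -> total=9
Click 4 (3,0) count=1: revealed 1 new [(3,0)] -> total=10

Answer: 10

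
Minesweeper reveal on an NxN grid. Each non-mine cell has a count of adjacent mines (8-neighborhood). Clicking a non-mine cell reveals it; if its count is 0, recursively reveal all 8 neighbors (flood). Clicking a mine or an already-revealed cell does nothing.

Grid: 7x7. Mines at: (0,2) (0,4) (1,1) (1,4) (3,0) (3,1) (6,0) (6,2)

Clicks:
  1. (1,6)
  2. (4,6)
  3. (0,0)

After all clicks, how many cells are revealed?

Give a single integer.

Click 1 (1,6) count=0: revealed 28 new [(0,5) (0,6) (1,5) (1,6) (2,2) (2,3) (2,4) (2,5) (2,6) (3,2) (3,3) (3,4) (3,5) (3,6) (4,2) (4,3) (4,4) (4,5) (4,6) (5,2) (5,3) (5,4) (5,5) (5,6) (6,3) (6,4) (6,5) (6,6)] -> total=28
Click 2 (4,6) count=0: revealed 0 new [(none)] -> total=28
Click 3 (0,0) count=1: revealed 1 new [(0,0)] -> total=29

Answer: 29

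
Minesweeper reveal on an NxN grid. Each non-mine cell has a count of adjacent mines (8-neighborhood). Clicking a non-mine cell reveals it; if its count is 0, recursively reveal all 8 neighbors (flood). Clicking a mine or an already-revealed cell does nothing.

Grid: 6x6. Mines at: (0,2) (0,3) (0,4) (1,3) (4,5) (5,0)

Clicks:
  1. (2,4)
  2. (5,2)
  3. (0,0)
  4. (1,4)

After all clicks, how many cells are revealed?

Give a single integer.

Answer: 25

Derivation:
Click 1 (2,4) count=1: revealed 1 new [(2,4)] -> total=1
Click 2 (5,2) count=0: revealed 23 new [(0,0) (0,1) (1,0) (1,1) (1,2) (2,0) (2,1) (2,2) (2,3) (3,0) (3,1) (3,2) (3,3) (3,4) (4,0) (4,1) (4,2) (4,3) (4,4) (5,1) (5,2) (5,3) (5,4)] -> total=24
Click 3 (0,0) count=0: revealed 0 new [(none)] -> total=24
Click 4 (1,4) count=3: revealed 1 new [(1,4)] -> total=25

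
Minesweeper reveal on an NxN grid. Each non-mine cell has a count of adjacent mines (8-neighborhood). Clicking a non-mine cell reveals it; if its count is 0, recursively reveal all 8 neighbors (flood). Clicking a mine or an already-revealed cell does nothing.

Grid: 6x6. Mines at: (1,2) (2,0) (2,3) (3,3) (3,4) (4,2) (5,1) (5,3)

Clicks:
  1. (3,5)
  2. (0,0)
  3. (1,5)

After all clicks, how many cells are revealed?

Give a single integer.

Click 1 (3,5) count=1: revealed 1 new [(3,5)] -> total=1
Click 2 (0,0) count=0: revealed 4 new [(0,0) (0,1) (1,0) (1,1)] -> total=5
Click 3 (1,5) count=0: revealed 8 new [(0,3) (0,4) (0,5) (1,3) (1,4) (1,5) (2,4) (2,5)] -> total=13

Answer: 13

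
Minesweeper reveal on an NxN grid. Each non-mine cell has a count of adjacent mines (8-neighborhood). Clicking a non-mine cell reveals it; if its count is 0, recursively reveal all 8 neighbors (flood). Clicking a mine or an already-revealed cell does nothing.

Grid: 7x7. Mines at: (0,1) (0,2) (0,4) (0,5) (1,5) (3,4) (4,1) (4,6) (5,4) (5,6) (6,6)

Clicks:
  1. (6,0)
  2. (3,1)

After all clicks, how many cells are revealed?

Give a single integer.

Click 1 (6,0) count=0: revealed 8 new [(5,0) (5,1) (5,2) (5,3) (6,0) (6,1) (6,2) (6,3)] -> total=8
Click 2 (3,1) count=1: revealed 1 new [(3,1)] -> total=9

Answer: 9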